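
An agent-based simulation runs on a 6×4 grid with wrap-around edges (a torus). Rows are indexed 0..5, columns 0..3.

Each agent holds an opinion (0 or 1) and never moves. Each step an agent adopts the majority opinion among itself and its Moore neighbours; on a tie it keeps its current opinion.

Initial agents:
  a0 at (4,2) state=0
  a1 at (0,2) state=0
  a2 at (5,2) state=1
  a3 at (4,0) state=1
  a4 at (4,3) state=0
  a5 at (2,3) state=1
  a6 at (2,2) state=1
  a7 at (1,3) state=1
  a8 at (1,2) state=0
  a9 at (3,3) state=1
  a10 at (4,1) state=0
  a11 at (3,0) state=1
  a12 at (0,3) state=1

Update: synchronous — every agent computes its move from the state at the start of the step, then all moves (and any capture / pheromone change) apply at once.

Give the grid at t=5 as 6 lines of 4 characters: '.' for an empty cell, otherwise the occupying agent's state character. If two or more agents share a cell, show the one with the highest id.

..11
..11
..11
1..1
1111
..1.

t=1: a0@(4,2):0 a1@(0,2):1 a2@(5,2):0 a3@(4,0):1 a4@(4,3):1 a5@(2,3):1 a6@(2,2):1 a7@(1,3):1 a8@(1,2):1 a9@(3,3):1 a10@(4,1):1 a11@(3,0):1 a12@(0,3):1
t=2: a0@(4,2):1 a1@(0,2):1 a2@(5,2):1 a3@(4,0):1 a4@(4,3):1 a5@(2,3):1 a6@(2,2):1 a7@(1,3):1 a8@(1,2):1 a9@(3,3):1 a10@(4,1):1 a11@(3,0):1 a12@(0,3):1
t=3: (unchanged — steady state)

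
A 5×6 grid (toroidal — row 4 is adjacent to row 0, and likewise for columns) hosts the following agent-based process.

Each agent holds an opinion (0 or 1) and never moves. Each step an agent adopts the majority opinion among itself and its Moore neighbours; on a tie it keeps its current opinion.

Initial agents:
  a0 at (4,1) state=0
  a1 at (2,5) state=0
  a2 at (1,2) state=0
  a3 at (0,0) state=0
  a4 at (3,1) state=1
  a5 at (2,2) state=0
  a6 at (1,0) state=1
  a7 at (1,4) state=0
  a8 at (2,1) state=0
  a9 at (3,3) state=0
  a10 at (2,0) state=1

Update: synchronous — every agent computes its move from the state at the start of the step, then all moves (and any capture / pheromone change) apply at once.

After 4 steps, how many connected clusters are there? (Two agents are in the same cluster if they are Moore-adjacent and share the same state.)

1

t=1: a0@(4,1):0 a1@(2,5):0 a2@(1,2):0 a3@(0,0):0 a4@(3,1):0 a5@(2,2):0 a6@(1,0):0 a7@(1,4):0 a8@(2,1):0 a9@(3,3):0 a10@(2,0):1
t=2: a0@(4,1):0 a1@(2,5):0 a2@(1,2):0 a3@(0,0):0 a4@(3,1):0 a5@(2,2):0 a6@(1,0):0 a7@(1,4):0 a8@(2,1):0 a9@(3,3):0 a10@(2,0):0
t=3: (unchanged — steady state)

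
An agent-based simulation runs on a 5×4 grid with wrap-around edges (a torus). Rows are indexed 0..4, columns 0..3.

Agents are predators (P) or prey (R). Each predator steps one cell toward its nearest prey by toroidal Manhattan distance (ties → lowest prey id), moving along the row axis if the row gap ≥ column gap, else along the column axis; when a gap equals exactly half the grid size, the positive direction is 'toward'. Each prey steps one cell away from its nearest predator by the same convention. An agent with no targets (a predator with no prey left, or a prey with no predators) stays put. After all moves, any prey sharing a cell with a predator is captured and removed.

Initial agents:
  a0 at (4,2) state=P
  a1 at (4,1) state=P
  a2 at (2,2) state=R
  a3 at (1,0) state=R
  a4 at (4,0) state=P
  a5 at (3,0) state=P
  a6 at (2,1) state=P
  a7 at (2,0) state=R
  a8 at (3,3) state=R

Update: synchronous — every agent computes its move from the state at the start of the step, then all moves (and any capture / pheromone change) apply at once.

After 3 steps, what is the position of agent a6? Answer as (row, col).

(2, 0)

t=1: a0@(3,2):P a1@(3,1):P a2@(2,3):R a4@(0,0):P a5@(2,0):P a6@(2,2):P a7@(1,0):R
t=2: a0@(2,2):P a1@(3,2):P a4@(1,0):P a5@(2,3):P a6@(2,3):P a7@(2,0):R
t=3: a0@(2,3):P a1@(3,3):P a4@(2,0):P a5@(2,0):P a6@(2,0):P a7@(3,0):R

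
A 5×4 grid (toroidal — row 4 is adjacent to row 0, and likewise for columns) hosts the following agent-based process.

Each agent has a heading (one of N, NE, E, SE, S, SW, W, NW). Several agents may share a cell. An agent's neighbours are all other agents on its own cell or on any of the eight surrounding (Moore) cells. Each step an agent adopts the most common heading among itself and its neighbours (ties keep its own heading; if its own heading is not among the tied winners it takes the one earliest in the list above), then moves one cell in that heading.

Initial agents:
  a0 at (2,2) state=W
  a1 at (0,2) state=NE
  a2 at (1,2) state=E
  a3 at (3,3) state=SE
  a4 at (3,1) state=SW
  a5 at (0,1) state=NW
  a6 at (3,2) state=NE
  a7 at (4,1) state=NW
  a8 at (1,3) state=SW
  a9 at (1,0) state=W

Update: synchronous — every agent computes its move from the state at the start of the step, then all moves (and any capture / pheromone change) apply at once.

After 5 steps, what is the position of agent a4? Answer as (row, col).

(0, 0)

t=1: a0@(3,1):SW a1@(4,1):NW a2@(1,3):E a3@(4,0):SE a4@(4,0):SW a5@(4,0):NW a6@(2,3):NE a7@(3,0):NW a8@(1,2):W a9@(1,3):W
t=2: a0@(2,0):NW a1@(3,0):NW a2@(1,2):W a3@(3,3):NW a4@(3,3):NW a5@(3,3):NW a6@(2,2):W a7@(2,3):NW a8@(1,1):W a9@(1,2):W
t=3: a0@(1,3):NW a1@(2,3):NW a2@(1,1):W a3@(2,2):NW a4@(2,2):NW a5@(2,2):NW a6@(2,1):W a7@(1,2):NW a8@(1,0):W a9@(1,1):W
t=4: a0@(0,2):NW a1@(1,2):NW a2@(1,0):W a3@(1,1):NW a4@(1,1):NW a5@(1,1):NW a6@(2,0):W a7@(0,1):NW a8@(1,3):W a9@(1,0):W
t=5: a0@(4,1):NW a1@(0,1):NW a2@(1,3):W a3@(0,0):NW a4@(0,0):NW a5@(0,0):NW a6@(2,3):W a7@(4,0):NW a8@(1,2):W a9@(1,3):W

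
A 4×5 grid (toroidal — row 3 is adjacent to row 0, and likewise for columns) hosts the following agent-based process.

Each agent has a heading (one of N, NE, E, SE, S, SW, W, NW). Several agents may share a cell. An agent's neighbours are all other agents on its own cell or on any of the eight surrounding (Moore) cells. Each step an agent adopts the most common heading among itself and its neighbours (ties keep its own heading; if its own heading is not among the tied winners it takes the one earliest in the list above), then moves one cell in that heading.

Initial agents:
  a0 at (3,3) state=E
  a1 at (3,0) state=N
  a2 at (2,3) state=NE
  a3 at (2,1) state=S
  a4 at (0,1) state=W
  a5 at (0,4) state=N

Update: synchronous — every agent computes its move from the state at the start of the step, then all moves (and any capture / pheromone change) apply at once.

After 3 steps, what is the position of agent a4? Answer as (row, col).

t=1: a0@(3,4):E a1@(2,0):N a2@(1,4):NE a3@(3,1):S a4@(0,0):W a5@(3,4):N
t=2: a0@(2,4):N a1@(1,0):N a2@(0,0):NE a3@(0,1):S a4@(0,4):W a5@(2,4):N
t=3: a0@(1,4):N a1@(0,0):N a2@(3,1):NE a3@(1,1):S a4@(0,3):W a5@(1,4):N

(0, 3)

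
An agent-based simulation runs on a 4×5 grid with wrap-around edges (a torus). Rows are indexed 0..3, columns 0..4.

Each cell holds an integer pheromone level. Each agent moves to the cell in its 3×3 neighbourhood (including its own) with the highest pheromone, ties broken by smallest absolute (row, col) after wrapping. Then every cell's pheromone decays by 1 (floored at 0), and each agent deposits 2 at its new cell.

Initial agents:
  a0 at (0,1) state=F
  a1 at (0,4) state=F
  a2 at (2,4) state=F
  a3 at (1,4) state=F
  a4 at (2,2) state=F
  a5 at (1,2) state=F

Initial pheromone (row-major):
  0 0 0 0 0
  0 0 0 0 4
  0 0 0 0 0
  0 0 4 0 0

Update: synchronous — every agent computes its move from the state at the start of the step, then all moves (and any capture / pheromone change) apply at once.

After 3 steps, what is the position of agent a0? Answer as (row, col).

(3, 2)

t=1: a0@(3,2) a1@(1,4) a2@(1,4) a3@(1,4) a4@(3,2) a5@(0,1) | pheromone: 0 2 0 0 0 / 0 0 0 0 9 / 0 0 0 0 0 / 0 0 7 0 0
t=2: a0@(3,2) a1@(1,4) a2@(1,4) a3@(1,4) a4@(3,2) a5@(3,2) | pheromone: 0 1 0 0 0 / 0 0 0 0 14 / 0 0 0 0 0 / 0 0 12 0 0
t=3: a0@(3,2) a1@(1,4) a2@(1,4) a3@(1,4) a4@(3,2) a5@(3,2) | pheromone: 0 0 0 0 0 / 0 0 0 0 19 / 0 0 0 0 0 / 0 0 17 0 0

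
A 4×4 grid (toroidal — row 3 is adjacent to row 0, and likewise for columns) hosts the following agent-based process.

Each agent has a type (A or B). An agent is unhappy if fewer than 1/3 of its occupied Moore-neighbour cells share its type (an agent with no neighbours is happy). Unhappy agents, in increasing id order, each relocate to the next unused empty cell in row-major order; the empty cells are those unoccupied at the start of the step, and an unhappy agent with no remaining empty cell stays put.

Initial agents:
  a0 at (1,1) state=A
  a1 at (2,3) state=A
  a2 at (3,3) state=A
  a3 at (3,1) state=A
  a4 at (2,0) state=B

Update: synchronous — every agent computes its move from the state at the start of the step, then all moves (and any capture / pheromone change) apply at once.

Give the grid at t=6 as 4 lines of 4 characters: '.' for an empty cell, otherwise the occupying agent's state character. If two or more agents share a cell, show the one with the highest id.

t=1: a0@(0,0):A a1@(2,3):A a2@(3,3):A a3@(0,1):A a4@(0,2):B
t=2: a0@(0,0):A a1@(2,3):A a2@(3,3):A a3@(0,1):A a4@(0,3):B
t=3: a0@(0,0):A a1@(2,3):A a2@(3,3):A a3@(0,1):A a4@(0,2):B
t=4: a0@(0,0):A a1@(2,3):A a2@(3,3):A a3@(0,1):A a4@(0,3):B
t=5: a0@(0,0):A a1@(2,3):A a2@(3,3):A a3@(0,1):A a4@(0,2):B
t=6: a0@(0,0):A a1@(2,3):A a2@(3,3):A a3@(0,1):A a4@(0,3):B

AA.B
....
...A
...A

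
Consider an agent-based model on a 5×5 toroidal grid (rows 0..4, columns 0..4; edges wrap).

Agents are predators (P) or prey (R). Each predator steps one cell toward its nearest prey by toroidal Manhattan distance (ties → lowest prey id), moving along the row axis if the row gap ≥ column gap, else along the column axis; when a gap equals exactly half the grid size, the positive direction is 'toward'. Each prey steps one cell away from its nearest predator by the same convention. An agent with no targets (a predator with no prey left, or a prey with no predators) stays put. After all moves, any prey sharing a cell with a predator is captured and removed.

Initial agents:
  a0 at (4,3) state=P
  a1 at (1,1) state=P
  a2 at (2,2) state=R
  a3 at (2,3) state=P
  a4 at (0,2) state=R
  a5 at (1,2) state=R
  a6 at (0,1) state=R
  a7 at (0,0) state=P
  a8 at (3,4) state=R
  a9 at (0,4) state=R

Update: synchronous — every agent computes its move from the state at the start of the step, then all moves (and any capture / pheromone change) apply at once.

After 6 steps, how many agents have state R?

t=1: a0@(0,3):P a1@(1,2):P a2@(2,1):R a3@(2,2):P a5@(1,3):R a6@(4,1):R a7@(0,1):P a8@(2,4):R
t=2: a0@(1,3):P a1@(1,3):P a2@(2,0):R a3@(2,1):P a5@(2,3):R a6@(3,1):R a7@(4,1):P a8@(2,0):R
t=3: a0@(2,3):P a1@(2,3):P a2@(2,4):R a3@(2,0):P a5@(3,3):R a6@(4,1):R a7@(3,1):P a8@(2,4):R
t=4: a0@(2,4):P a1@(2,4):P a2@(2,0):R a3@(2,4):P a5@(4,3):R a6@(0,1):R a7@(4,1):P a8@(2,0):R
t=5: a0@(2,0):P a1@(2,0):P a2@(2,1):R a3@(2,0):P a5@(4,4):R a6@(1,1):R a7@(0,1):P a8@(2,1):R
t=6: a0@(2,1):P a1@(2,1):P a2@(2,2):R a3@(2,1):P a5@(0,4):R a7@(1,1):P a8@(2,2):R

3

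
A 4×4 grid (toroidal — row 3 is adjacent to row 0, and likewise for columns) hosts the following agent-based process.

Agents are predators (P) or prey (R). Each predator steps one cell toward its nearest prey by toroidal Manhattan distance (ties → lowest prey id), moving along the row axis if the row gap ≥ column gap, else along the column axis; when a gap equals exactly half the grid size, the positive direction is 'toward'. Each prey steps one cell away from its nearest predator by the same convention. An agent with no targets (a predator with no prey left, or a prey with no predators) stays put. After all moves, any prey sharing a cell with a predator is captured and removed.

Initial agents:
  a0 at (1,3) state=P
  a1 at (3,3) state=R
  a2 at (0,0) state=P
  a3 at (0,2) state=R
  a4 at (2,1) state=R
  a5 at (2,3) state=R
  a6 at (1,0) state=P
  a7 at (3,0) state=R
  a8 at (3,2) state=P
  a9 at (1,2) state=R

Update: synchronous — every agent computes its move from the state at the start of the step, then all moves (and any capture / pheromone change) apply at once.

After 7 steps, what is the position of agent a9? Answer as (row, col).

t=1: a0@(2,3):P a2@(3,0):P a3@(1,2):R a4@(3,1):R a6@(2,0):P a8@(3,3):P a9@(1,1):R
t=2: a0@(1,3):P a2@(3,1):P a3@(0,2):R a4@(3,2):R a6@(3,0):P a8@(3,0):P a9@(0,1):R
t=3: a0@(0,3):P a2@(3,2):P a4@(3,3):R a6@(3,1):P a8@(3,1):P a9@(1,1):R
t=4: a0@(3,3):P a2@(3,3):P a4@(2,3):R a6@(3,2):P a8@(3,2):P a9@(0,1):R
t=5: a0@(2,3):P a2@(2,3):P a4@(1,3):R a6@(2,2):P a8@(2,2):P a9@(1,1):R
t=6: a0@(1,3):P a2@(1,3):P a4@(0,3):R a6@(1,2):P a8@(1,2):P a9@(0,1):R
t=7: a0@(0,3):P a2@(0,3):P a4@(3,3):R a6@(0,2):P a8@(0,2):P a9@(3,1):R

(3, 1)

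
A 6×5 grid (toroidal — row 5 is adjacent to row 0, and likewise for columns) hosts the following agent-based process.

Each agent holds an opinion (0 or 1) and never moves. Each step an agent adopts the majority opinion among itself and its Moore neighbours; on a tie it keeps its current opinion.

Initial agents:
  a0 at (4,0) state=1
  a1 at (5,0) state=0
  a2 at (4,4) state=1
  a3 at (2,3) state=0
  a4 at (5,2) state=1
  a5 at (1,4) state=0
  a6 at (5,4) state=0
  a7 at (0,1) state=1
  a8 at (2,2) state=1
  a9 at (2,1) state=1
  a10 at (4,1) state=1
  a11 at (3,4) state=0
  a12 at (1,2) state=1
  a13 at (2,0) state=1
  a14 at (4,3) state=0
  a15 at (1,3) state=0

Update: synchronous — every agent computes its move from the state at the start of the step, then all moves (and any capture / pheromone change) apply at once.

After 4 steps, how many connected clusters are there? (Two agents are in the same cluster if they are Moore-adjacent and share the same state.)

t=1: a0@(4,0):1 a1@(5,0):1 a2@(4,4):0 a3@(2,3):0 a4@(5,2):1 a5@(1,4):0 a6@(5,4):0 a7@(0,1):1 a8@(2,2):1 a9@(2,1):1 a10@(4,1):1 a11@(3,4):0 a12@(1,2):1 a13@(2,0):1 a14@(4,3):0 a15@(1,3):0
t=2: (unchanged — steady state)

2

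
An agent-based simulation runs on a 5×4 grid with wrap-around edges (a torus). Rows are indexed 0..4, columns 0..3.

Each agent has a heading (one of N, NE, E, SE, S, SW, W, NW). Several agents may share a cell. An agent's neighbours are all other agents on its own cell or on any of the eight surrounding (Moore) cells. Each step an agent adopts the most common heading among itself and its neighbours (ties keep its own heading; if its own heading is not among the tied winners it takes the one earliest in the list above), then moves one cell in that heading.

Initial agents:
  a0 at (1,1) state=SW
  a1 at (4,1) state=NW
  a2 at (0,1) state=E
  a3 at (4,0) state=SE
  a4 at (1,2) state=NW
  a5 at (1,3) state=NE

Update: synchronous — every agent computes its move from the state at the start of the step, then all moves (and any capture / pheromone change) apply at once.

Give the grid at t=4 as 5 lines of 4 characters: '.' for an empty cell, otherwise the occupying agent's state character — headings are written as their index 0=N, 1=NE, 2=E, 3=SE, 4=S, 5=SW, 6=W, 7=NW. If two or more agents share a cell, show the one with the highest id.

t=1: a0@(2,0):SW a1@(3,0):NW a2@(4,0):NW a3@(0,1):SE a4@(0,1):NW a5@(0,0):NE
t=2: a0@(3,3):SW a1@(2,3):NW a2@(3,3):NW a3@(4,0):NW a4@(4,0):NW a5@(4,3):NW
t=3: a0@(2,2):NW a1@(1,2):NW a2@(2,2):NW a3@(3,3):NW a4@(3,3):NW a5@(3,2):NW
t=4: a0@(1,1):NW a1@(0,1):NW a2@(1,1):NW a3@(2,2):NW a4@(2,2):NW a5@(2,1):NW

.7..
.7..
.77.
....
....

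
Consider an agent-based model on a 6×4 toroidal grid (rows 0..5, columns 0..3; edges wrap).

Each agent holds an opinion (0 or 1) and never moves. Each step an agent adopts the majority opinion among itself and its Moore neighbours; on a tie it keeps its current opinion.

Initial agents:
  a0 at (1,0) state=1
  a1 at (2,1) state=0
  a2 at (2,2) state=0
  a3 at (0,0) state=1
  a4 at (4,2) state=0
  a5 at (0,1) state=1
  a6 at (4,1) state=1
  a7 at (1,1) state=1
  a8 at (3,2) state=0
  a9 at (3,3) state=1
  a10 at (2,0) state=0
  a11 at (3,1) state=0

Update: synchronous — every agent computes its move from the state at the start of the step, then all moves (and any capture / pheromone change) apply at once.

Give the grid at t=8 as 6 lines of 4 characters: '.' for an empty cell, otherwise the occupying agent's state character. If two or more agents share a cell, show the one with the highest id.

11..
11..
000.
.000
.00.
....

t=1: a0@(1,0):1 a1@(2,1):0 a2@(2,2):0 a3@(0,0):1 a4@(4,2):0 a5@(0,1):1 a6@(4,1):0 a7@(1,1):1 a8@(3,2):0 a9@(3,3):0 a10@(2,0):0 a11@(3,1):0
t=2: (unchanged — steady state)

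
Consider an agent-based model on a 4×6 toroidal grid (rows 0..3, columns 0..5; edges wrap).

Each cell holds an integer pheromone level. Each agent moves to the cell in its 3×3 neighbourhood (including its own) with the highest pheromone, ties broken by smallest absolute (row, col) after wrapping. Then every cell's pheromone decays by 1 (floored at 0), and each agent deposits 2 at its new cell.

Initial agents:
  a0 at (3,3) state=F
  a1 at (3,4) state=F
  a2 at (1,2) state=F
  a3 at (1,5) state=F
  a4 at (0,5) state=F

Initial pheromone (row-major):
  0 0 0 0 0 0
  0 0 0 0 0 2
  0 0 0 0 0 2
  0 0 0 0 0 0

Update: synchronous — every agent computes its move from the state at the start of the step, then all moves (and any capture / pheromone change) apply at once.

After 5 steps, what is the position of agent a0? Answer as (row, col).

t=1: a0@(0,2) a1@(2,5) a2@(0,1) a3@(1,5) a4@(1,5) | pheromone: 0 2 2 0 0 0 / 0 0 0 0 0 5 / 0 0 0 0 0 3 / 0 0 0 0 0 0
t=2: a0@(0,1) a1@(1,5) a2@(0,1) a3@(1,5) a4@(1,5) | pheromone: 0 5 1 0 0 0 / 0 0 0 0 0 10 / 0 0 0 0 0 2 / 0 0 0 0 0 0
t=3: a0@(0,1) a1@(1,5) a2@(0,1) a3@(1,5) a4@(1,5) | pheromone: 0 8 0 0 0 0 / 0 0 0 0 0 15 / 0 0 0 0 0 1 / 0 0 0 0 0 0
t=4: a0@(0,1) a1@(1,5) a2@(0,1) a3@(1,5) a4@(1,5) | pheromone: 0 11 0 0 0 0 / 0 0 0 0 0 20 / 0 0 0 0 0 0 / 0 0 0 0 0 0
t=5: a0@(0,1) a1@(1,5) a2@(0,1) a3@(1,5) a4@(1,5) | pheromone: 0 14 0 0 0 0 / 0 0 0 0 0 25 / 0 0 0 0 0 0 / 0 0 0 0 0 0

(0, 1)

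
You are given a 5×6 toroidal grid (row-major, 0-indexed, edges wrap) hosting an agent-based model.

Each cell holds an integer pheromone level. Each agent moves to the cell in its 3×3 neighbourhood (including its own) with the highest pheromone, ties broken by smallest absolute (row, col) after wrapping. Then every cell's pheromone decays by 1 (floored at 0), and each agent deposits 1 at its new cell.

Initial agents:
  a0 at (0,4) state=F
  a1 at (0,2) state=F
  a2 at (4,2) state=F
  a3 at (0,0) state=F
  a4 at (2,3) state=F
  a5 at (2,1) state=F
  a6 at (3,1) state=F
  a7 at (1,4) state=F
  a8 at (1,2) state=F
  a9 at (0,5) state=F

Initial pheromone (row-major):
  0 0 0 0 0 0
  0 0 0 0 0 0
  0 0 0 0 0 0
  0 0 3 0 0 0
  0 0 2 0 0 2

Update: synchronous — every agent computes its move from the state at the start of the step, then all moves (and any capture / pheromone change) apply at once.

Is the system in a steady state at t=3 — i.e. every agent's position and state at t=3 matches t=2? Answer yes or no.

t=1: a0@(4,5) a1@(4,2) a2@(3,2) a3@(4,5) a4@(3,2) a5@(3,2) a6@(3,2) a7@(0,3) a8@(0,1) a9@(4,5) | pheromone: 0 1 0 1 0 0 / 0 0 0 0 0 0 / 0 0 0 0 0 0 / 0 0 6 0 0 0 / 0 0 2 0 0 4
t=2: a0@(4,5) a1@(3,2) a2@(3,2) a3@(4,5) a4@(3,2) a5@(3,2) a6@(3,2) a7@(4,2) a8@(4,2) a9@(4,5) | pheromone: 0 0 0 0 0 0 / 0 0 0 0 0 0 / 0 0 0 0 0 0 / 0 0 10 0 0 0 / 0 0 3 0 0 6
t=3: a0@(4,5) a1@(3,2) a2@(3,2) a3@(4,5) a4@(3,2) a5@(3,2) a6@(3,2) a7@(3,2) a8@(3,2) a9@(4,5) | pheromone: 0 0 0 0 0 0 / 0 0 0 0 0 0 / 0 0 0 0 0 0 / 0 0 16 0 0 0 / 0 0 2 0 0 8

no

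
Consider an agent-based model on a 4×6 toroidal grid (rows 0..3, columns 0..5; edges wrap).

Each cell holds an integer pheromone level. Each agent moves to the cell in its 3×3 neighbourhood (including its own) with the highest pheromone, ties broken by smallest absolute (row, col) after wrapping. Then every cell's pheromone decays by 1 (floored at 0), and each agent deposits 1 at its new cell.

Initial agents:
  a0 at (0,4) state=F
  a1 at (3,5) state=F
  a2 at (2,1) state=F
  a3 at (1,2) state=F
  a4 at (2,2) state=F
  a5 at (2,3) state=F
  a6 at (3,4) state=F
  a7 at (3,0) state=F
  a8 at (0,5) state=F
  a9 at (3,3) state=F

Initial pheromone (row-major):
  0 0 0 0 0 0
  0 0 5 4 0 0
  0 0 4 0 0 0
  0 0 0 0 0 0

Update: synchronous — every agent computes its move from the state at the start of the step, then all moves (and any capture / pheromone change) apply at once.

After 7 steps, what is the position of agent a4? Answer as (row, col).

t=1: a0@(1,3) a1@(0,0) a2@(1,2) a3@(1,2) a4@(1,2) a5@(1,2) a6@(0,3) a7@(0,0) a8@(0,0) a9@(2,2) | pheromone: 3 0 0 1 0 0 / 0 0 8 4 0 0 / 0 0 4 0 0 0 / 0 0 0 0 0 0
t=2: a0@(1,2) a1@(0,0) a2@(1,2) a3@(1,2) a4@(1,2) a5@(1,2) a6@(1,2) a7@(0,0) a8@(0,0) a9@(1,2) | pheromone: 5 0 0 0 0 0 / 0 0 14 3 0 0 / 0 0 3 0 0 0 / 0 0 0 0 0 0
t=3: a0@(1,2) a1@(0,0) a2@(1,2) a3@(1,2) a4@(1,2) a5@(1,2) a6@(1,2) a7@(0,0) a8@(0,0) a9@(1,2) | pheromone: 7 0 0 0 0 0 / 0 0 20 2 0 0 / 0 0 2 0 0 0 / 0 0 0 0 0 0
t=4: a0@(1,2) a1@(0,0) a2@(1,2) a3@(1,2) a4@(1,2) a5@(1,2) a6@(1,2) a7@(0,0) a8@(0,0) a9@(1,2) | pheromone: 9 0 0 0 0 0 / 0 0 26 1 0 0 / 0 0 1 0 0 0 / 0 0 0 0 0 0
t=5: a0@(1,2) a1@(0,0) a2@(1,2) a3@(1,2) a4@(1,2) a5@(1,2) a6@(1,2) a7@(0,0) a8@(0,0) a9@(1,2) | pheromone: 11 0 0 0 0 0 / 0 0 32 0 0 0 / 0 0 0 0 0 0 / 0 0 0 0 0 0
t=6: a0@(1,2) a1@(0,0) a2@(1,2) a3@(1,2) a4@(1,2) a5@(1,2) a6@(1,2) a7@(0,0) a8@(0,0) a9@(1,2) | pheromone: 13 0 0 0 0 0 / 0 0 38 0 0 0 / 0 0 0 0 0 0 / 0 0 0 0 0 0
t=7: a0@(1,2) a1@(0,0) a2@(1,2) a3@(1,2) a4@(1,2) a5@(1,2) a6@(1,2) a7@(0,0) a8@(0,0) a9@(1,2) | pheromone: 15 0 0 0 0 0 / 0 0 44 0 0 0 / 0 0 0 0 0 0 / 0 0 0 0 0 0

(1, 2)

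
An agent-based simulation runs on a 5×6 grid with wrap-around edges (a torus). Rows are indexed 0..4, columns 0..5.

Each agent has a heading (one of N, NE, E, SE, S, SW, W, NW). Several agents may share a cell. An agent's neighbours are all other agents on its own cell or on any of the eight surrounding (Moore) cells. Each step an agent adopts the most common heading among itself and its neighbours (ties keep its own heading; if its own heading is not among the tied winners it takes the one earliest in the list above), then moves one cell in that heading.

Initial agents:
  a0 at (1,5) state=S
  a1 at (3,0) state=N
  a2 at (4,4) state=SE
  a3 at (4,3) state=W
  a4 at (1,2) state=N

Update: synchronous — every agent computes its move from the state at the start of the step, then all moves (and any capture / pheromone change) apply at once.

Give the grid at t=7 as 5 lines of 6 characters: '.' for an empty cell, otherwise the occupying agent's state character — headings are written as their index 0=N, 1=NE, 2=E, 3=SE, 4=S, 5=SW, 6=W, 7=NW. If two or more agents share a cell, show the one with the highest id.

......
0....3
......
.....4
..0...

t=1: a0@(2,5):S a1@(2,0):N a2@(0,5):SE a3@(4,2):W a4@(0,2):N
t=2: a0@(3,5):S a1@(1,0):N a2@(1,0):SE a3@(4,1):W a4@(4,2):N
t=3: a0@(4,5):S a1@(0,0):N a2@(2,1):SE a3@(4,0):W a4@(3,2):N
t=4: a0@(0,5):S a1@(4,0):N a2@(3,2):SE a3@(4,5):W a4@(2,2):N
t=5: a0@(1,5):S a1@(3,0):N a2@(4,3):SE a3@(4,4):W a4@(1,2):N
t=6: a0@(2,5):S a1@(2,0):N a2@(0,4):SE a3@(4,3):W a4@(0,2):N
t=7: a0@(3,5):S a1@(1,0):N a2@(1,5):SE a3@(4,2):W a4@(4,2):N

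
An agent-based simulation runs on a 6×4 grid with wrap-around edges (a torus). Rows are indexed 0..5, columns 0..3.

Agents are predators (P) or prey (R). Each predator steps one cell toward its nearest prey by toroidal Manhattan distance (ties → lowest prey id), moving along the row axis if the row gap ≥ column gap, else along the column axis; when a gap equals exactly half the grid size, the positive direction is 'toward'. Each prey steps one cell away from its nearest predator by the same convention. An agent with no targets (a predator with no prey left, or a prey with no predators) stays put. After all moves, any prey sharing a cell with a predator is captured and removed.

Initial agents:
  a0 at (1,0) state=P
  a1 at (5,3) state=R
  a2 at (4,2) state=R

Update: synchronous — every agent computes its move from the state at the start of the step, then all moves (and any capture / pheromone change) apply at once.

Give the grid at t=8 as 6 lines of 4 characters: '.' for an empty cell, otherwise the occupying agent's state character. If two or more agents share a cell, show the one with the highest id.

....
....
..R.
...R
....
P...

t=1: a0@(0,0):P a1@(4,3):R a2@(3,2):R
t=2: a0@(5,0):P a1@(3,3):R a2@(2,2):R
t=3: a0@(4,0):P a1@(2,3):R a2@(1,2):R
t=4: a0@(3,0):P a1@(1,3):R a2@(0,2):R
t=5: a0@(2,0):P a1@(0,3):R a2@(5,2):R
t=6: a0@(1,0):P a1@(5,3):R a2@(4,2):R
t=7: a0@(0,0):P a1@(4,3):R a2@(3,2):R
t=8: a0@(5,0):P a1@(3,3):R a2@(2,2):R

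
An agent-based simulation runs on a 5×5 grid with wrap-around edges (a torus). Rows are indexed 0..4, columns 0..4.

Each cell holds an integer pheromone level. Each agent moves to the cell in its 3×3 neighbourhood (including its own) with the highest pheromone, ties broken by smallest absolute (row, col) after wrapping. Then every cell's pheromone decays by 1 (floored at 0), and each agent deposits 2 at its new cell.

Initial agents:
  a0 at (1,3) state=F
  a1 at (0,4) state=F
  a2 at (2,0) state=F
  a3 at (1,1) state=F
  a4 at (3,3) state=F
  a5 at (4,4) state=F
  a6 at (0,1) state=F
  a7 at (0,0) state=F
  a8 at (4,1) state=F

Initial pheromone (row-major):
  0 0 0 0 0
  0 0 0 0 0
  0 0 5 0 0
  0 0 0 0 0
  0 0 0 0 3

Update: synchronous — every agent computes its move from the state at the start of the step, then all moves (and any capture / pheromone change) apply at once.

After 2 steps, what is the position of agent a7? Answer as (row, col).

(4, 4)

t=1: a0@(2,2) a1@(4,4) a2@(1,0) a3@(2,2) a4@(2,2) a5@(4,4) a6@(0,0) a7@(4,4) a8@(0,0) | pheromone: 4 0 0 0 0 / 2 0 0 0 0 / 0 0 10 0 0 / 0 0 0 0 0 / 0 0 0 0 8
t=2: a0@(2,2) a1@(4,4) a2@(0,0) a3@(2,2) a4@(2,2) a5@(4,4) a6@(4,4) a7@(4,4) a8@(4,4) | pheromone: 5 0 0 0 0 / 1 0 0 0 0 / 0 0 15 0 0 / 0 0 0 0 0 / 0 0 0 0 17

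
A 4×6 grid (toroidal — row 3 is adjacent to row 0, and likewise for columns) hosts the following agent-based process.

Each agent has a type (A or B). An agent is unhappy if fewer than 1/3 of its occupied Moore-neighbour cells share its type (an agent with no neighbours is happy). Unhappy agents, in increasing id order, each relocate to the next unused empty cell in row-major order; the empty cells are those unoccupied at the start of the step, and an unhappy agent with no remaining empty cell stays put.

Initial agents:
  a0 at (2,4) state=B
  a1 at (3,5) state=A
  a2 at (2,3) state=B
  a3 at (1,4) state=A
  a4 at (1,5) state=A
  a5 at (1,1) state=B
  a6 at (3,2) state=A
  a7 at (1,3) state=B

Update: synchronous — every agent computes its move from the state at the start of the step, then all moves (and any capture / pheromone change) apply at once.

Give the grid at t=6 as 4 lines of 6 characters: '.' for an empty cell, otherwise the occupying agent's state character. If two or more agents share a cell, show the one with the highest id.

AAAB..
...B.A
...BB.
......

t=1: a0@(2,4):B a1@(0,0):A a2@(2,3):B a3@(0,1):A a4@(1,5):A a5@(1,1):B a6@(0,2):A a7@(1,3):B
t=2: a0@(2,4):B a1@(0,0):A a2@(2,3):B a3@(0,1):A a4@(1,5):A a5@(0,3):B a6@(0,2):A a7@(1,3):B
t=3: (unchanged — steady state)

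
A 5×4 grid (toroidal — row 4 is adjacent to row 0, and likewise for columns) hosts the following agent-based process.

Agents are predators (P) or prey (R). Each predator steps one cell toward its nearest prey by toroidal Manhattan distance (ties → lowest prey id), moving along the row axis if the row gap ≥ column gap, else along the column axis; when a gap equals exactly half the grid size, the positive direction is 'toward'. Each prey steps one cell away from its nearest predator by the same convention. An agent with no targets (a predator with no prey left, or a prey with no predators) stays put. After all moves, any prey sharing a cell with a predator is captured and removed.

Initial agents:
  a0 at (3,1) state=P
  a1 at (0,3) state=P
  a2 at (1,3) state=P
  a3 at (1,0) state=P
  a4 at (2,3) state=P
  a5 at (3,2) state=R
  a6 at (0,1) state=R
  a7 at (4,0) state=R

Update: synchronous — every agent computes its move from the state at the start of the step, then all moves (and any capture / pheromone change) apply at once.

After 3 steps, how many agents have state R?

0

t=1: a0@(3,2):P a1@(0,0):P a2@(2,3):P a3@(0,0):P a4@(3,3):P a6@(1,1):R
t=2: a0@(2,2):P a1@(1,0):P a2@(2,0):P a3@(1,0):P a4@(2,3):P a6@(2,1):R
t=3: a0@(2,1):P a1@(2,0):P a2@(2,1):P a3@(2,0):P a4@(2,0):P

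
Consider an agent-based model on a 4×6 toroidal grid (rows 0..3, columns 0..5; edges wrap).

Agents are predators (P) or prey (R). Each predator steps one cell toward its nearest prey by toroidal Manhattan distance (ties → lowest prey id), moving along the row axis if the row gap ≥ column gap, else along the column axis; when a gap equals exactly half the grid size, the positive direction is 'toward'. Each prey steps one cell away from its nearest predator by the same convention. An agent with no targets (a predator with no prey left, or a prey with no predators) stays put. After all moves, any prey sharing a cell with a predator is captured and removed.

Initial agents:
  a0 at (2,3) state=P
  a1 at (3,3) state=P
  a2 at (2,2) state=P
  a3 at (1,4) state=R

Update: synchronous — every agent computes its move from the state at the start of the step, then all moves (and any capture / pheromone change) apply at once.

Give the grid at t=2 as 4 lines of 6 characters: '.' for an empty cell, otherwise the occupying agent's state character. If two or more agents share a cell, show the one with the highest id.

...PPR
......
......
...P..

t=1: a0@(1,3):P a1@(0,3):P a2@(2,3):P a3@(0,4):R
t=2: a0@(0,3):P a1@(0,4):P a2@(3,3):P a3@(0,5):R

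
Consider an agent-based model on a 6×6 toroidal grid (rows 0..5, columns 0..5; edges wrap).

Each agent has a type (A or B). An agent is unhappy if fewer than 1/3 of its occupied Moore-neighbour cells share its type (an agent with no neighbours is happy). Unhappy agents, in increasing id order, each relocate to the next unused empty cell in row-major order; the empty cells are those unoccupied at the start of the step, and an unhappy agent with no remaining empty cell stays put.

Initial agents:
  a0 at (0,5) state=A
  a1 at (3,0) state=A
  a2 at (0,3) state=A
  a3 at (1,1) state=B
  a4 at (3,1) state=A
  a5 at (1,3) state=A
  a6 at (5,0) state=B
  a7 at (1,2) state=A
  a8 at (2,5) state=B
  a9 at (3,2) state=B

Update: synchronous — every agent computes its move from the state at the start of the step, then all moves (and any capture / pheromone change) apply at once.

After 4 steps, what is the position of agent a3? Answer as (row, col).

(0, 1)

t=1: a0@(0,0):A a1@(3,0):A a2@(0,3):A a3@(0,1):B a4@(3,1):A a5@(1,3):A a6@(0,2):B a7@(1,2):A a8@(0,4):B a9@(1,0):B
t=2: a0@(0,5):A a1@(3,0):A a2@(0,3):A a3@(0,1):B a4@(3,1):A a5@(1,3):A a6@(1,1):B a7@(1,2):A a8@(1,4):B a9@(1,0):B
t=3: a0@(0,0):A a1@(3,0):A a2@(0,3):A a3@(0,1):B a4@(3,1):A a5@(1,3):A a6@(1,1):B a7@(1,2):A a8@(0,2):B a9@(1,0):B
t=4: a0@(0,4):A a1@(3,0):A a2@(0,3):A a3@(0,1):B a4@(3,1):A a5@(1,3):A a6@(1,1):B a7@(1,2):A a8@(0,2):B a9@(1,0):B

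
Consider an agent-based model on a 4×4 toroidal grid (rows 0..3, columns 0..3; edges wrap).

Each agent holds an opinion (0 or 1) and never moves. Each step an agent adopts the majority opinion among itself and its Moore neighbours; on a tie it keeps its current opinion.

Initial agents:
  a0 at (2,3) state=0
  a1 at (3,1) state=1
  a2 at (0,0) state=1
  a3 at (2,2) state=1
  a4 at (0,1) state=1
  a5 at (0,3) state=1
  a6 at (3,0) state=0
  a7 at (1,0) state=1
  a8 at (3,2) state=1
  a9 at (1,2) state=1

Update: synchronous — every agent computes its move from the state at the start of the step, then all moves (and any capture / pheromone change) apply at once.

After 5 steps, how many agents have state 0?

t=1: a0@(2,3):1 a1@(3,1):1 a2@(0,0):1 a3@(2,2):1 a4@(0,1):1 a5@(0,3):1 a6@(3,0):1 a7@(1,0):1 a8@(3,2):1 a9@(1,2):1
t=2: (unchanged — steady state)

0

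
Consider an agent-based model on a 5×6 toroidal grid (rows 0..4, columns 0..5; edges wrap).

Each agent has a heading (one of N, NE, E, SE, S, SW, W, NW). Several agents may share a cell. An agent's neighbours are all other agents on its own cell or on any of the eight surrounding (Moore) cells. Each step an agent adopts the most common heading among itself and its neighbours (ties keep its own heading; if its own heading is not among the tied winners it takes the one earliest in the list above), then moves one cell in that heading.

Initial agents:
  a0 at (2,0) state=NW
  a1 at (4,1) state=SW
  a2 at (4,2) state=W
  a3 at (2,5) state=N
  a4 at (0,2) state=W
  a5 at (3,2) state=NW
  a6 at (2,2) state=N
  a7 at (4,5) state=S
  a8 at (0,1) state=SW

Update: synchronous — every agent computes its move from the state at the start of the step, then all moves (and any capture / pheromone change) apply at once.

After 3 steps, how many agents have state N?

t=1: a0@(1,5):NW a1@(0,0):SW a2@(4,1):W a3@(1,5):N a4@(0,1):W a5@(2,1):NW a6@(1,2):N a7@(0,5):S a8@(1,0):SW
t=2: a0@(2,4):SW a1@(1,5):SW a2@(4,0):W a3@(2,4):SW a4@(0,0):W a5@(1,0):NW a6@(0,2):N a7@(1,4):SW a8@(2,5):SW
t=3: a0@(3,3):SW a1@(2,4):SW a2@(4,5):W a3@(3,3):SW a4@(0,5):W a5@(2,5):SW a6@(4,2):N a7@(2,3):SW a8@(3,4):SW

1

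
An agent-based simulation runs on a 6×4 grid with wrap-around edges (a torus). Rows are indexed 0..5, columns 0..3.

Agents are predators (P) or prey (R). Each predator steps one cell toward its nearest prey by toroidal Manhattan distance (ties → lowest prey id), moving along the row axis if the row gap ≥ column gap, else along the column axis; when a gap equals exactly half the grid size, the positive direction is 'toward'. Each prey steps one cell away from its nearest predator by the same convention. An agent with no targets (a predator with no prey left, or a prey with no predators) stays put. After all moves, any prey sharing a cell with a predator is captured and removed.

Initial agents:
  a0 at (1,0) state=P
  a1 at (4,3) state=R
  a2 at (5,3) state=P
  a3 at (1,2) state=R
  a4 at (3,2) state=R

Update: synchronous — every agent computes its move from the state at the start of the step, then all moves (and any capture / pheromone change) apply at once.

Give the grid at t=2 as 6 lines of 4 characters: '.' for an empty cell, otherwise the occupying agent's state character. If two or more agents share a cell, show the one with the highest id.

....
....
.P.R
..RP
....
....

t=1: a0@(1,1):P a1@(3,3):R a2@(4,3):P a4@(2,2):R
t=2: a0@(2,1):P a1@(2,3):R a2@(3,3):P a4@(3,2):R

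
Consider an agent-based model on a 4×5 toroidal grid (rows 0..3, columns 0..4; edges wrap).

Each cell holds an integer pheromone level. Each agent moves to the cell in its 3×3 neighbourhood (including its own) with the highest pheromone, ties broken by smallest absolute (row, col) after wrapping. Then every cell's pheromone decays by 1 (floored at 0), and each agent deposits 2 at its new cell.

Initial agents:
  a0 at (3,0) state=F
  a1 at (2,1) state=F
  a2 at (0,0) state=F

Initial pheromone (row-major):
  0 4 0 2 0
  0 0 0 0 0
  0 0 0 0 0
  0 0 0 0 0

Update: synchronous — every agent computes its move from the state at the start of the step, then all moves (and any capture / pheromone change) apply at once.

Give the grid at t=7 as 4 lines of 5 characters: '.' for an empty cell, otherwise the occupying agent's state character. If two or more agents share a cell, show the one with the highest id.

.F...
.....
.....
.....

t=1: a0@(0,1) a1@(1,0) a2@(0,1) | pheromone: 0 7 0 1 0 / 2 0 0 0 0 / 0 0 0 0 0 / 0 0 0 0 0
t=2: a0@(0,1) a1@(0,1) a2@(0,1) | pheromone: 0 12 0 0 0 / 1 0 0 0 0 / 0 0 0 0 0 / 0 0 0 0 0
t=3: a0@(0,1) a1@(0,1) a2@(0,1) | pheromone: 0 17 0 0 0 / 0 0 0 0 0 / 0 0 0 0 0 / 0 0 0 0 0
t=4: a0@(0,1) a1@(0,1) a2@(0,1) | pheromone: 0 22 0 0 0 / 0 0 0 0 0 / 0 0 0 0 0 / 0 0 0 0 0
t=5: a0@(0,1) a1@(0,1) a2@(0,1) | pheromone: 0 27 0 0 0 / 0 0 0 0 0 / 0 0 0 0 0 / 0 0 0 0 0
t=6: a0@(0,1) a1@(0,1) a2@(0,1) | pheromone: 0 32 0 0 0 / 0 0 0 0 0 / 0 0 0 0 0 / 0 0 0 0 0
t=7: a0@(0,1) a1@(0,1) a2@(0,1) | pheromone: 0 37 0 0 0 / 0 0 0 0 0 / 0 0 0 0 0 / 0 0 0 0 0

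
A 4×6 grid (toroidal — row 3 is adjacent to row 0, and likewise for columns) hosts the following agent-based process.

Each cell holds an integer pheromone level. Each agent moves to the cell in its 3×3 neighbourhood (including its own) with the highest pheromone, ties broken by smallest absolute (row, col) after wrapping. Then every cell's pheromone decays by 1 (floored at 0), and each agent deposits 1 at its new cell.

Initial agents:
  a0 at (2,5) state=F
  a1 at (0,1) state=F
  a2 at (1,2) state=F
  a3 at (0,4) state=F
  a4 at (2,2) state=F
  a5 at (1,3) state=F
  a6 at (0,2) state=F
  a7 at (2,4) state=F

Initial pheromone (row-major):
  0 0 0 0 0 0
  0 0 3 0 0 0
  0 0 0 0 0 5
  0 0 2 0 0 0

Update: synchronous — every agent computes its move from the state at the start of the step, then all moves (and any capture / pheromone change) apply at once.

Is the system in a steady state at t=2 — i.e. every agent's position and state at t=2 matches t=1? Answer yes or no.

t=1: a0@(2,5) a1@(1,2) a2@(1,2) a3@(0,3) a4@(1,2) a5@(1,2) a6@(1,2) a7@(2,5) | pheromone: 0 0 0 1 0 0 / 0 0 7 0 0 0 / 0 0 0 0 0 6 / 0 0 1 0 0 0
t=2: a0@(2,5) a1@(1,2) a2@(1,2) a3@(1,2) a4@(1,2) a5@(1,2) a6@(1,2) a7@(2,5) | pheromone: 0 0 0 0 0 0 / 0 0 12 0 0 0 / 0 0 0 0 0 7 / 0 0 0 0 0 0

no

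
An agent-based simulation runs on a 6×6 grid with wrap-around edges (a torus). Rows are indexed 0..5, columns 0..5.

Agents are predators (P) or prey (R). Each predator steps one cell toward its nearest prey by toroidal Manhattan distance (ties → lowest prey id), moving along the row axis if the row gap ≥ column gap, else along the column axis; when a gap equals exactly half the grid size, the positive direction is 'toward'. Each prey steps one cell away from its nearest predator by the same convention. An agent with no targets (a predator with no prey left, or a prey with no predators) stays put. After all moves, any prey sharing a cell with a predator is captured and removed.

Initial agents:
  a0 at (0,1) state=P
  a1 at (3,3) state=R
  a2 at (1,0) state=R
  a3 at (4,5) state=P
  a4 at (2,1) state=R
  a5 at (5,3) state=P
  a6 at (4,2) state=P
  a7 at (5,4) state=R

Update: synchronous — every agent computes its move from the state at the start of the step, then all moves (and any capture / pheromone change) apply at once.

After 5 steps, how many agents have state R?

t=1: a0@(1,1):P a1@(2,3):R a2@(2,0):R a3@(5,5):P a4@(3,1):R a5@(5,4):P a6@(3,2):P
t=2: a0@(2,1):P a1@(1,3):R a2@(3,0):R a3@(0,5):P a4@(3,0):R a5@(0,4):P a6@(3,1):P
t=3: a0@(3,1):P a1@(2,3):R a2@(3,5):R a3@(0,4):P a4@(3,5):R a5@(1,4):P a6@(3,0):P
t=4: a0@(3,0):P a1@(3,3):R a2@(3,4):R a3@(1,4):P a4@(3,4):R a5@(2,4):P a6@(3,5):P
t=5: a0@(3,5):P a1@(4,3):R a2@(4,4):R a3@(2,4):P a4@(4,4):R a5@(3,4):P a6@(3,4):P

3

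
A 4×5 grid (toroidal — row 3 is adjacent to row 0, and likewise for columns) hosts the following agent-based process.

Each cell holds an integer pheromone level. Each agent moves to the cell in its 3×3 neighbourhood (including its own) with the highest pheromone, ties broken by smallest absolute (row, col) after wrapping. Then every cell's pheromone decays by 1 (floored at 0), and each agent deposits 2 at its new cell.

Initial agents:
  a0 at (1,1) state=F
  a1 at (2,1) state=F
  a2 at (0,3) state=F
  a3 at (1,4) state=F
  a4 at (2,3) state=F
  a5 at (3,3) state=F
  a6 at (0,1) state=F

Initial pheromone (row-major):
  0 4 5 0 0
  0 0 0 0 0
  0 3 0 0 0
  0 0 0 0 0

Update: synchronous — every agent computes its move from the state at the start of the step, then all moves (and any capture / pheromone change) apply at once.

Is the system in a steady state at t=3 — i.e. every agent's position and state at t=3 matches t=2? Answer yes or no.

no

t=1: a0@(0,2) a1@(2,1) a2@(0,2) a3@(0,0) a4@(1,2) a5@(0,2) a6@(0,2) | pheromone: 2 3 12 0 0 / 0 0 2 0 0 / 0 4 0 0 0 / 0 0 0 0 0
t=2: a0@(0,2) a1@(2,1) a2@(0,2) a3@(0,1) a4@(0,2) a5@(0,2) a6@(0,2) | pheromone: 1 4 21 0 0 / 0 0 1 0 0 / 0 5 0 0 0 / 0 0 0 0 0
t=3: a0@(0,2) a1@(2,1) a2@(0,2) a3@(0,2) a4@(0,2) a5@(0,2) a6@(0,2) | pheromone: 0 3 32 0 0 / 0 0 0 0 0 / 0 6 0 0 0 / 0 0 0 0 0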